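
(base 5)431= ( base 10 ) 116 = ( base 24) 4K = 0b1110100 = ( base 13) 8C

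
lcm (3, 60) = 60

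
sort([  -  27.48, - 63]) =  [ - 63, - 27.48 ] 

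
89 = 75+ 14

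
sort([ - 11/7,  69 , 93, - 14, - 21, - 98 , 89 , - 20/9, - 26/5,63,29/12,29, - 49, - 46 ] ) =[ - 98, - 49, - 46, - 21,  -  14, - 26/5, - 20/9, -11/7, 29/12, 29, 63,69,89, 93] 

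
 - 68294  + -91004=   -  159298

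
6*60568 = 363408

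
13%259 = 13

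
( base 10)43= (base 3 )1121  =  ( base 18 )27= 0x2b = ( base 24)1J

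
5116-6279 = -1163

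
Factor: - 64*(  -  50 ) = 2^7*5^2 = 3200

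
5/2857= 5/2857 = 0.00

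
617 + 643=1260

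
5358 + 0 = 5358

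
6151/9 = 683  +  4/9 = 683.44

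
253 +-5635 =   -  5382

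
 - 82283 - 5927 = -88210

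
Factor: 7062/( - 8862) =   -  7^( - 1 ) * 11^1 * 107^1*211^( - 1) = - 1177/1477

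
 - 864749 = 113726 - 978475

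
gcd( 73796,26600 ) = 76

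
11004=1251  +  9753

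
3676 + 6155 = 9831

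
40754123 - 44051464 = - 3297341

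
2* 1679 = 3358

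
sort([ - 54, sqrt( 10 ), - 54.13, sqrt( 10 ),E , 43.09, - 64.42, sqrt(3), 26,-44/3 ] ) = [  -  64.42,  -  54.13,  -  54,  -  44/3, sqrt(3 ),E, sqrt( 10), sqrt(10 ),26,43.09 ] 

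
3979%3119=860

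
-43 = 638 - 681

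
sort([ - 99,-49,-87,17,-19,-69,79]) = [  -  99, - 87, - 69,-49, - 19,17,79 ]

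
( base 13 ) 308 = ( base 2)1000000011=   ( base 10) 515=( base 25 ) kf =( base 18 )1AB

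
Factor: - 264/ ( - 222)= 2^2*11^1 * 37^(  -  1 )= 44/37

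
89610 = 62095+27515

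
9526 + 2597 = 12123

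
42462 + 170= 42632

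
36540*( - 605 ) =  - 22106700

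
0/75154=0 =0.00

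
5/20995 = 1/4199 = 0.00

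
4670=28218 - 23548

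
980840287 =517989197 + 462851090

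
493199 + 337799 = 830998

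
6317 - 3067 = 3250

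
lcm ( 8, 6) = 24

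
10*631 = 6310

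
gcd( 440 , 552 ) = 8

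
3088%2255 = 833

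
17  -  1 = 16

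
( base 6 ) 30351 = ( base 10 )4027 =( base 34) 3gf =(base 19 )B2I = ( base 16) fbb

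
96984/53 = 1829+47/53 = 1829.89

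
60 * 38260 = 2295600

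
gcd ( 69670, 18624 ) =2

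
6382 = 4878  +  1504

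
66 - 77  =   - 11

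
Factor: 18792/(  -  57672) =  - 29/89  =  - 29^1*89^ (  -  1)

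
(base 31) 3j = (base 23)4k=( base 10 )112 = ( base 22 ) 52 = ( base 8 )160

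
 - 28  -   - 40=12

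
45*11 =495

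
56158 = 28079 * 2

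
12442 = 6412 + 6030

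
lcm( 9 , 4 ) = 36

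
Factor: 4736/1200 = 2^3 * 3^(-1 )*5^(  -  2) * 37^1 =296/75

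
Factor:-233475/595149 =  - 5^2*11^1*701^(- 1) = - 275/701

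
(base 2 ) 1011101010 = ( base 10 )746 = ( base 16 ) 2ea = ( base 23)19A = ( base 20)1h6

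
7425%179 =86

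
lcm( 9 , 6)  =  18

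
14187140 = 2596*5465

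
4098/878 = 4+293/439 = 4.67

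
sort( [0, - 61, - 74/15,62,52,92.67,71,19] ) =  [ - 61,-74/15,  0,19,52, 62,71,92.67]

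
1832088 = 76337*24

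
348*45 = 15660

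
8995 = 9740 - 745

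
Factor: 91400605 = 5^1*29^1*  630349^1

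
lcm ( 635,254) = 1270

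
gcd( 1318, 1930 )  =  2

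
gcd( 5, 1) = 1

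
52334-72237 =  - 19903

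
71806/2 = 35903  =  35903.00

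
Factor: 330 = 2^1 * 3^1 * 5^1*11^1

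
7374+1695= 9069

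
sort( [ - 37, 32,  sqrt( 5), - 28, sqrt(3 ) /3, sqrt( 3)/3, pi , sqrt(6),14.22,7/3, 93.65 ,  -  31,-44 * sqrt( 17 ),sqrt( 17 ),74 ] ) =[ - 44*sqrt( 17 ), - 37,- 31, - 28,sqrt (3)/3,  sqrt( 3)/3, sqrt( 5) , 7/3, sqrt(6), pi,sqrt( 17 ), 14.22,32, 74, 93.65 ]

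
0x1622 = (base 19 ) fd4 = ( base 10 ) 5666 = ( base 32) 5H2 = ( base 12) 3342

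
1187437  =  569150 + 618287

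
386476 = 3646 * 106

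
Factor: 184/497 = 2^3*7^( - 1 )*23^1*71^( - 1 )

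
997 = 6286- 5289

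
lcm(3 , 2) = 6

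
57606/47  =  1225 + 31/47 = 1225.66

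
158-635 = - 477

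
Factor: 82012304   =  2^4 * 11^1*61^1* 7639^1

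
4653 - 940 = 3713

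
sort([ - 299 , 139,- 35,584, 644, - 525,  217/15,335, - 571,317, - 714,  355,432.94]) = [ - 714,-571 ,-525, - 299, - 35,  217/15,139,317,335, 355,432.94, 584,644 ]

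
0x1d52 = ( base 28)9G2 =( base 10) 7506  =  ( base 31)7p4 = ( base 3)101022000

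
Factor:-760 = - 2^3*5^1*19^1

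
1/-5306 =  - 1/5306 = - 0.00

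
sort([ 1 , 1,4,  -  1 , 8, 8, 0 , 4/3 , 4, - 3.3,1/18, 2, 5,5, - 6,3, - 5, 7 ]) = [ - 6, - 5,  -  3.3, - 1,  0, 1/18 , 1, 1, 4/3, 2, 3,4, 4,  5, 5,7, 8, 8 ]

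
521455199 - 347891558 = 173563641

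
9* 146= 1314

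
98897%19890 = 19337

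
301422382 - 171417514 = 130004868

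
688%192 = 112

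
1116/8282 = 558/4141 = 0.13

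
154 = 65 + 89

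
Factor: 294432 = 2^5*3^1*3067^1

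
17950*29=520550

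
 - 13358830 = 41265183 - 54624013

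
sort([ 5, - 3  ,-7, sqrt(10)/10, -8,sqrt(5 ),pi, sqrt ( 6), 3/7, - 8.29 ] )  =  [ - 8.29,-8, - 7,  -  3, sqrt( 10 )/10,  3/7,sqrt(5 ), sqrt( 6 ),pi,5] 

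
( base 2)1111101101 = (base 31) 11d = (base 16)3ED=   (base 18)31F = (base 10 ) 1005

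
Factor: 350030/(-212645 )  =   - 986/599 =- 2^1*17^1*29^1 *599^(- 1)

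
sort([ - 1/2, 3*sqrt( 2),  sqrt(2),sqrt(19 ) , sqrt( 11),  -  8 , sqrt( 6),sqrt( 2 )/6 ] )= [-8, - 1/2, sqrt(2 ) /6, sqrt(2 ),sqrt( 6 ) , sqrt(11 ),  3*sqrt (2 ),sqrt( 19 ) ]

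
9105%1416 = 609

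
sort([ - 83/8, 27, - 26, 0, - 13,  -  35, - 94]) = [ - 94, - 35, - 26, -13, - 83/8, 0, 27]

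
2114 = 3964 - 1850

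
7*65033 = 455231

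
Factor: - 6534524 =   -  2^2 * 571^1*2861^1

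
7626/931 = 8 + 178/931 = 8.19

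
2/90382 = 1/45191 = 0.00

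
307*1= 307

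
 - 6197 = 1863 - 8060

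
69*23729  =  1637301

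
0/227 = 0 = 0.00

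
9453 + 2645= 12098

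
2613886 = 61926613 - 59312727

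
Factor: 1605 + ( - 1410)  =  3^1*5^1*13^1 = 195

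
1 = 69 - 68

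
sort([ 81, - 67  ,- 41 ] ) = [-67, - 41, 81 ] 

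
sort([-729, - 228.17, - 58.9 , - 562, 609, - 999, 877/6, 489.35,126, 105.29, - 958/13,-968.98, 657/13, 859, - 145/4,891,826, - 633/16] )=[ - 999,-968.98, - 729,-562,-228.17,  -  958/13, - 58.9, - 633/16  ,-145/4, 657/13,105.29, 126,877/6, 489.35, 609, 826, 859, 891] 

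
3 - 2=1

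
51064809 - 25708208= 25356601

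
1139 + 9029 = 10168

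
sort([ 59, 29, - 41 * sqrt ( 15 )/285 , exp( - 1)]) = [ - 41* sqrt( 15 ) /285,exp( - 1 ), 29,59]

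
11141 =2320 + 8821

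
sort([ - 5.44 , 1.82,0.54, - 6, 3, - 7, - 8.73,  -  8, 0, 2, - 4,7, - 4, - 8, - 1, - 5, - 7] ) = [ - 8.73, - 8  , -8, - 7, - 7,- 6, - 5.44,-5, - 4, - 4, - 1, 0, 0.54, 1.82,2, 3 , 7]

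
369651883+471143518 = 840795401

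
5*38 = 190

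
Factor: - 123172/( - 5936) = 83/4 = 2^( - 2)*83^1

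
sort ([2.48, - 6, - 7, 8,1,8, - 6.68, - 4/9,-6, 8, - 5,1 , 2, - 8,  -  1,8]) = [ - 8,-7, - 6.68, - 6, - 6, - 5, - 1,-4/9 , 1, 1, 2,2.48,8,8,8, 8]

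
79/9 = 79/9= 8.78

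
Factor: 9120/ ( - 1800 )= - 76/15 = - 2^2*3^ ( - 1 )*5^( - 1 )*19^1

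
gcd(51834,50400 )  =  6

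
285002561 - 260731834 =24270727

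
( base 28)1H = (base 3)1200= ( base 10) 45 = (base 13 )36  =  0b101101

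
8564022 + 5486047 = 14050069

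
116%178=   116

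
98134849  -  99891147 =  - 1756298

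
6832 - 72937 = -66105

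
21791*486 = 10590426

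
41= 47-6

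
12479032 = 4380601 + 8098431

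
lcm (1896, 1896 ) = 1896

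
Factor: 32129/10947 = 3^ (- 1)*19^2*41^(-1 ) = 361/123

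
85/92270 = 17/18454  =  0.00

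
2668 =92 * 29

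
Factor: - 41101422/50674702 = -3^1*13^ ( - 1) * 73^( - 1)*97^1*26699^( - 1) * 70621^1 = - 20550711/25337351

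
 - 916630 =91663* ( - 10)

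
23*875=20125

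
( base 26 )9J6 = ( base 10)6584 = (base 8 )14670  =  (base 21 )ejb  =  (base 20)g94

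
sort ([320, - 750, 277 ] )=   [ - 750,  277,  320] 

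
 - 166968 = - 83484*2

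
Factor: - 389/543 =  - 3^( - 1 )*181^ ( - 1 )*389^1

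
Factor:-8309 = -7^1*1187^1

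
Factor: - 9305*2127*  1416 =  - 28025096760=- 2^3*3^2*5^1*59^1 * 709^1 *1861^1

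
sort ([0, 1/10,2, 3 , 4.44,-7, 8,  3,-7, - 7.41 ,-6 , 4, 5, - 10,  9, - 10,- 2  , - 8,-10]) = [-10, - 10, - 10, - 8, - 7.41,-7, - 7 , - 6, - 2,0, 1/10, 2, 3, 3,4,4.44, 5,8, 9]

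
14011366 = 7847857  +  6163509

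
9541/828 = 9541/828 = 11.52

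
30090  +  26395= 56485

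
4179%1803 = 573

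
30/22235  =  6/4447 =0.00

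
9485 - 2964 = 6521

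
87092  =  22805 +64287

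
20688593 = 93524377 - 72835784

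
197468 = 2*98734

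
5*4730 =23650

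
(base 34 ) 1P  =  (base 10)59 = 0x3B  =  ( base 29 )21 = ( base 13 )47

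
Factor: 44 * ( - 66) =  - 2^3 *3^1*11^2 =- 2904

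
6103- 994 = 5109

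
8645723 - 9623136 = -977413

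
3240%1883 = 1357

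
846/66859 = 846/66859 = 0.01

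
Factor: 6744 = 2^3*3^1*281^1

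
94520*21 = 1984920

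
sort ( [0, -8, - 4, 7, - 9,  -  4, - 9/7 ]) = [ - 9, - 8, - 4, - 4,-9/7, 0, 7 ]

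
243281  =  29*8389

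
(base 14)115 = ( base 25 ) 8F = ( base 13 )137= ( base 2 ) 11010111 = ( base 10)215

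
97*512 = 49664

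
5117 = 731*7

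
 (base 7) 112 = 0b111010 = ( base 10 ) 58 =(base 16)3a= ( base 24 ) 2A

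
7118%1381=213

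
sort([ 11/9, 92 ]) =[ 11/9,92 ]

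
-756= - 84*9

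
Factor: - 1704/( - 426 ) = 2^2 = 4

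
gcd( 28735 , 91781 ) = 1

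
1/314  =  1/314= 0.00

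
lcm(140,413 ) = 8260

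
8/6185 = 8/6185  =  0.00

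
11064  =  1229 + 9835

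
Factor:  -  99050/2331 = -2^1*3^ ( - 2) * 5^2*37^ ( - 1)* 283^1 = - 14150/333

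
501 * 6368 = 3190368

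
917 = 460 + 457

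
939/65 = 14 + 29/65 = 14.45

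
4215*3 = 12645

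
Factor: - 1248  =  -2^5 *3^1* 13^1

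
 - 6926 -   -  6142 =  -784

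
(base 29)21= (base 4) 323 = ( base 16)3b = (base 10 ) 59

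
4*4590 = 18360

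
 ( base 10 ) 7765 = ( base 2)1111001010101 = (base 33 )74A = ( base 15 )247a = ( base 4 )1321111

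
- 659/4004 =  - 1 + 3345/4004 = - 0.16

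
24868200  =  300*82894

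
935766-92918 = 842848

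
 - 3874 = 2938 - 6812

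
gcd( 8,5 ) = 1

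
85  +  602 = 687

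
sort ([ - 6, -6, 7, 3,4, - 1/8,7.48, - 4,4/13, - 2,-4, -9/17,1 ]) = [ - 6, - 6, - 4, - 4,-2, - 9/17  , - 1/8,4/13, 1,3, 4, 7,7.48 ] 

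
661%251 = 159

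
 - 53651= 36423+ - 90074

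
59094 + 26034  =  85128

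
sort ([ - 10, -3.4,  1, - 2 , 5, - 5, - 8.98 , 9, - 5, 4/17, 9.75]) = [ - 10, - 8.98, - 5, - 5, - 3.4, - 2,4/17,1, 5,9, 9.75]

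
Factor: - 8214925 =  - 5^2*37^1 * 83^1*107^1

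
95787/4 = 95787/4 =23946.75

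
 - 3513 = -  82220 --78707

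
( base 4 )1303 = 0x73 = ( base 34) 3D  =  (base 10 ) 115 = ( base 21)5a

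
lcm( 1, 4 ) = 4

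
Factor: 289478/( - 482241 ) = -2^1*3^(  -  1)*7^1*31^1*241^( - 1 ) = - 434/723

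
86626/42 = 2062 + 11/21 = 2062.52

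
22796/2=11398=11398.00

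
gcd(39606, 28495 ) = 41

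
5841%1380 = 321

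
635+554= 1189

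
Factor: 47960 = 2^3 * 5^1*11^1*109^1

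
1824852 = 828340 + 996512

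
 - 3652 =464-4116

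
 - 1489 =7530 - 9019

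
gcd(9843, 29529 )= 9843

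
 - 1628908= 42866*( - 38)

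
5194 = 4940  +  254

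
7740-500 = 7240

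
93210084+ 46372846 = 139582930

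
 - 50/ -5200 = 1/104= 0.01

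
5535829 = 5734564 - 198735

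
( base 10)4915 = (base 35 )40F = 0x1333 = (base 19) dbd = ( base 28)67f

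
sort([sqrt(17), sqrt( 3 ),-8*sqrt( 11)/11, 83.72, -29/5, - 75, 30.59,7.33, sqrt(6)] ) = [-75, -29/5, - 8 * sqrt( 11 ) /11,  sqrt(3 ), sqrt(6), sqrt(17 )  ,  7.33, 30.59, 83.72 ]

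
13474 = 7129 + 6345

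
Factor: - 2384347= - 7^1* 103^1 * 3307^1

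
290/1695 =58/339 = 0.17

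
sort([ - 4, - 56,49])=[-56, - 4, 49]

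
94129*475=44711275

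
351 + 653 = 1004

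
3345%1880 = 1465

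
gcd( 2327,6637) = 1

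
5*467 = 2335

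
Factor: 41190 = 2^1*3^1*5^1*1373^1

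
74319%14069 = 3974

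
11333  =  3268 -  - 8065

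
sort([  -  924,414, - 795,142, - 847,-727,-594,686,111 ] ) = [- 924, - 847, - 795, - 727, -594,111, 142,  414,686 ]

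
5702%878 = 434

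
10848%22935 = 10848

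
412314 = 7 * 58902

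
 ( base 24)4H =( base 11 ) A3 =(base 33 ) 3e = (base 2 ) 1110001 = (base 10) 113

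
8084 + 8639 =16723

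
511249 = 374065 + 137184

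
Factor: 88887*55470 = 4930561890=2^1*3^2*5^1*43^2*29629^1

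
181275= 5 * 36255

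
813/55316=813/55316 = 0.01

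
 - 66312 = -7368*9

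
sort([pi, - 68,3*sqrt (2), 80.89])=[ - 68 , pi,3*sqrt( 2),80.89 ] 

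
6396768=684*9352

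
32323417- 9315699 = 23007718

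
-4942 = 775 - 5717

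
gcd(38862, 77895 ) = 9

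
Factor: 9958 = 2^1*13^1*383^1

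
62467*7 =437269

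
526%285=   241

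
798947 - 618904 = 180043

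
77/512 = 77/512=0.15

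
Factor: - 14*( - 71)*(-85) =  - 84490= - 2^1 * 5^1 * 7^1 * 17^1 * 71^1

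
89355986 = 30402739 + 58953247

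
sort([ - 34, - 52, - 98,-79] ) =[ - 98, - 79, - 52,- 34 ]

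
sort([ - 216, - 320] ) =[ - 320,- 216]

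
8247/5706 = 2749/1902 = 1.45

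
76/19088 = 19/4772 = 0.00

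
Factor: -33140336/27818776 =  - 4142542/3477347 = - 2^1*23^(  -  1 ) * 151189^( - 1)*2071271^1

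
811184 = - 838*( - 968 ) 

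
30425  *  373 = 11348525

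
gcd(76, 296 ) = 4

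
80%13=2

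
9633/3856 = 2 + 1921/3856 = 2.50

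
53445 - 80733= -27288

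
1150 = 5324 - 4174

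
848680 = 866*980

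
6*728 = 4368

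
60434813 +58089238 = 118524051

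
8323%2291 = 1450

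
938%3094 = 938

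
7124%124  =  56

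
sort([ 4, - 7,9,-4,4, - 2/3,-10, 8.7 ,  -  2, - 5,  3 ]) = [  -  10, - 7, - 5, -4,- 2, - 2/3, 3, 4, 4,8.7,9] 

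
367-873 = -506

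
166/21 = 7 + 19/21= 7.90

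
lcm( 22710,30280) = 90840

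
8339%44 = 23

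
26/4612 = 13/2306 = 0.01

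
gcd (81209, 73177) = 1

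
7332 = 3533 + 3799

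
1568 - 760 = 808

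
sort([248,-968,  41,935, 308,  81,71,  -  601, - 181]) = [-968, - 601,  -  181, 41, 71,81, 248,308,935] 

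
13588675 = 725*18743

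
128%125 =3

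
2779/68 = 40 + 59/68 = 40.87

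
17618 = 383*46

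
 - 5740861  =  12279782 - 18020643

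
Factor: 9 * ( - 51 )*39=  - 17901 = -3^4*13^1*17^1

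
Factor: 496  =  2^4*31^1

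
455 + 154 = 609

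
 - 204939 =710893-915832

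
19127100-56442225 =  - 37315125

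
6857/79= 86 + 63/79 =86.80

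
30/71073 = 10/23691 = 0.00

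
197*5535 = 1090395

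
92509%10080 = 1789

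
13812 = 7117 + 6695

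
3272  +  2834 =6106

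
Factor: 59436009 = 3^2*19^1*347579^1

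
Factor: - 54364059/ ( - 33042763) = 3^2*13^( - 1)*89^(-1 )*28559^(-1 )*6040451^1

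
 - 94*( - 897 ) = 84318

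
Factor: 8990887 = 8990887^1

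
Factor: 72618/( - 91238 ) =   -  39/49=- 3^1*7^(-2 )*13^1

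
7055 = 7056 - 1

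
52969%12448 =3177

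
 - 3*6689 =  - 20067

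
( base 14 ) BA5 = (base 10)2301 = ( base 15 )a36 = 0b100011111101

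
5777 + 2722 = 8499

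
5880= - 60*(  -  98)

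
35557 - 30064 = 5493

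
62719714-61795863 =923851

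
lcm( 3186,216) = 12744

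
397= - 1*( - 397)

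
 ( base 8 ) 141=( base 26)3J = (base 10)97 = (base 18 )57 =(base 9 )117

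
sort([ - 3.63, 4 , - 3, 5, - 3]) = [  -  3.63, - 3,-3, 4,5 ]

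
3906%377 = 136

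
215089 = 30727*7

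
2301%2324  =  2301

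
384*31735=12186240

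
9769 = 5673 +4096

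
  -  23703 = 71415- 95118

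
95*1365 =129675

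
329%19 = 6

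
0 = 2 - 2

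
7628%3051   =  1526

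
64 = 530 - 466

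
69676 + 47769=117445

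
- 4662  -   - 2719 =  - 1943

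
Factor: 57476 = 2^2 * 14369^1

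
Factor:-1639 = -11^1*149^1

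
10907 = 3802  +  7105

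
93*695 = 64635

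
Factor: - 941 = - 941^1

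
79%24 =7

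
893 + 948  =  1841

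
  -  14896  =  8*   (-1862)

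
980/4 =245 = 245.00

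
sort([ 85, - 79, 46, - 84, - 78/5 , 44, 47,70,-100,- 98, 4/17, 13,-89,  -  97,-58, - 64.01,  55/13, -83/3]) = [ - 100 ,-98, - 97, - 89,- 84, - 79, - 64.01,- 58, - 83/3, - 78/5, 4/17,55/13,13 , 44, 46,47,70, 85] 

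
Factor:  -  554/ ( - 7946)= 277/3973 = 29^( - 1 ) * 137^(  -  1)*277^1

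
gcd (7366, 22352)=254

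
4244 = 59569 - 55325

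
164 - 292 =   -  128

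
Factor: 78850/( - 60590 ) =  - 5^1*19^1*73^(- 1 ) = -95/73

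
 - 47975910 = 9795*(  -  4898)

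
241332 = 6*40222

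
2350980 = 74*31770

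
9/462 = 3/154= 0.02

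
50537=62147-11610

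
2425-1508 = 917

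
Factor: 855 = 3^2 * 5^1*19^1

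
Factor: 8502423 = 3^1*29^1*97729^1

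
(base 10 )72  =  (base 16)48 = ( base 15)4c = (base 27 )2i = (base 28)2g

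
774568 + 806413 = 1580981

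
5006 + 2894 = 7900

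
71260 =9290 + 61970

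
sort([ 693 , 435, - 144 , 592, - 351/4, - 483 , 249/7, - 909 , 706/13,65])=[ - 909 , - 483, - 144, - 351/4,249/7 , 706/13 , 65,435, 592,693] 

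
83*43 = 3569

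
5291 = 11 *481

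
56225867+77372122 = 133597989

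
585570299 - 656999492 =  - 71429193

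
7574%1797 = 386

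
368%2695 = 368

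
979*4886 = 4783394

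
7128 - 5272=1856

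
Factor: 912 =2^4*3^1*19^1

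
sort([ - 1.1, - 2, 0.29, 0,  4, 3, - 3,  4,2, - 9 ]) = [ - 9,-3, - 2 , - 1.1,  0 , 0.29, 2, 3, 4,4] 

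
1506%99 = 21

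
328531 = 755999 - 427468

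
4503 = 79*57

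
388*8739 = 3390732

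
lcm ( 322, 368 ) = 2576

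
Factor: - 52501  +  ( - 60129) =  - 2^1*5^1*7^1*1609^1 = - 112630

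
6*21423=128538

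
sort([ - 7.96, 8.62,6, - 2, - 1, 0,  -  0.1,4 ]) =[ - 7.96, - 2, - 1, - 0.1,0,4,6, 8.62 ]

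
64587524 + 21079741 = 85667265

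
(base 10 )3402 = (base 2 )110101001010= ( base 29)419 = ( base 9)4600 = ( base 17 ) BD2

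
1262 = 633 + 629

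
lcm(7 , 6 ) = 42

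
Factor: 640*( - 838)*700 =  - 375424000 = - 2^10* 5^3 * 7^1 * 419^1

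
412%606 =412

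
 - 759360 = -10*75936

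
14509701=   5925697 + 8584004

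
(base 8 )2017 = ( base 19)2gd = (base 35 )to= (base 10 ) 1039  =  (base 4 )100033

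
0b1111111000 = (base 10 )1016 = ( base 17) 38D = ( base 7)2651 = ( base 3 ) 1101122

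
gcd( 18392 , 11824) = 8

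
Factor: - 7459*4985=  - 37183115= - 5^1*997^1*7459^1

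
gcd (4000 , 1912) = 8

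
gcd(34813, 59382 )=1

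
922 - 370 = 552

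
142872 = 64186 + 78686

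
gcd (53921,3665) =1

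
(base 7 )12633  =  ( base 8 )6515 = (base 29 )41c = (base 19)984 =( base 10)3405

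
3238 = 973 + 2265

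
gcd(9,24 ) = 3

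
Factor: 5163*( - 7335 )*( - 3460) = 2^2*3^3*5^2*163^1*173^1*1721^1 =131032293300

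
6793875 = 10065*675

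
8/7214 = 4/3607= 0.00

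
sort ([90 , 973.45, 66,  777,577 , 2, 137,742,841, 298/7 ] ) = [ 2,298/7,  66,90,  137 , 577, 742, 777,841,973.45 ]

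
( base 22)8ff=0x1079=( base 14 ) 1773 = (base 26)665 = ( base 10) 4217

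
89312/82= 1089 + 7/41  =  1089.17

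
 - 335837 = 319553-655390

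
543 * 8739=4745277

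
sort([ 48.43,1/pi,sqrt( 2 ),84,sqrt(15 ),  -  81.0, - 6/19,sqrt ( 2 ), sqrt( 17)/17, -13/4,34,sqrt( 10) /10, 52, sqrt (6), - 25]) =[ - 81.0,  -  25 , - 13/4, - 6/19,sqrt( 17)/17, sqrt( 10)/10,1/pi,sqrt( 2),sqrt(2 )  ,  sqrt (6),sqrt( 15),34, 48.43, 52,84 ]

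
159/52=159/52 = 3.06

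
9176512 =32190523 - 23014011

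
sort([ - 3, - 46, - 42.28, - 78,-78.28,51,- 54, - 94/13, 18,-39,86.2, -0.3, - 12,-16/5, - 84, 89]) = [ - 84, - 78.28 ,-78,-54,-46,-42.28, - 39, -12,  -  94/13 , - 16/5,-3,-0.3, 18,51, 86.2, 89]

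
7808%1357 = 1023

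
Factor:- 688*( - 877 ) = 2^4*43^1*877^1 = 603376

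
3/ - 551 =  - 3/551=-0.01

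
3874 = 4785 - 911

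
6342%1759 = 1065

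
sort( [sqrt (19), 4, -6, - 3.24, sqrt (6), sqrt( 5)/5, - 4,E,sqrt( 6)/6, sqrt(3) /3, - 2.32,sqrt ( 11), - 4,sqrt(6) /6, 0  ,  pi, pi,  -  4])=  [-6,  -  4,-4,- 4,-3.24,-2.32,  0, sqrt( 6 ) /6, sqrt(6)/6, sqrt(5) /5, sqrt( 3) /3, sqrt( 6),E, pi,pi, sqrt(11), 4,sqrt(19)] 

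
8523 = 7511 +1012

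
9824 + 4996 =14820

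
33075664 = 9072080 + 24003584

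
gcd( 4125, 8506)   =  1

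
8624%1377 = 362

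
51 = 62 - 11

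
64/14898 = 32/7449 = 0.00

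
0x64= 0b1100100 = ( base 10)100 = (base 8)144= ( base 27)3j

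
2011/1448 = 2011/1448 = 1.39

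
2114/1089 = 2114/1089 = 1.94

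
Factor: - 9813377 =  - 7^2 * 200273^1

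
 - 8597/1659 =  - 8597/1659 =- 5.18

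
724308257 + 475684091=1199992348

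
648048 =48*13501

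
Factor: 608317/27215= 5^(  -  1 ) * 37^1 * 41^1*401^1*5443^( - 1 )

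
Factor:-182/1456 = -1/8 =- 2^( - 3) 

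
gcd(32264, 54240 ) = 8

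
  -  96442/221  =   - 96442/221 = -  436.39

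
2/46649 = 2/46649 = 0.00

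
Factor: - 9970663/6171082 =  - 2^ ( - 1)*37^(-1 )*89^(-1 ) * 373^1* 937^( - 1) * 26731^1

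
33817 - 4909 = 28908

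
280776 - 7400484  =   - 7119708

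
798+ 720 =1518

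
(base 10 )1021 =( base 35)T6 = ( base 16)3FD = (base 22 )229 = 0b1111111101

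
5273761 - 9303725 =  - 4029964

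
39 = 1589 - 1550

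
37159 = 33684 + 3475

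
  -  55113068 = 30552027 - 85665095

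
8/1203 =8/1203 = 0.01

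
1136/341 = 3 + 113/341=3.33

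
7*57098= 399686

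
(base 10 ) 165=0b10100101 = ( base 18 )93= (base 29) 5K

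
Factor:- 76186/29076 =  - 38093/14538 = -  2^( - 1)*3^(-1)*11^1*2423^( - 1)*3463^1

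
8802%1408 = 354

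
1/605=1/605=0.00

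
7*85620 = 599340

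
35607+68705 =104312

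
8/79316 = 2/19829 = 0.00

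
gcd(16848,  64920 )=24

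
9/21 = 3/7 = 0.43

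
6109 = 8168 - 2059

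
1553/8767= 1553/8767 = 0.18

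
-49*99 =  - 4851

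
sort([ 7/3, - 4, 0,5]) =[ - 4,  0, 7/3,5 ] 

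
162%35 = 22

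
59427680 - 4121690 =55305990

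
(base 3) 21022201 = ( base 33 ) 4TP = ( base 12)310a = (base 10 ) 5338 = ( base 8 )12332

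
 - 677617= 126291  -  803908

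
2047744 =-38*(-53888)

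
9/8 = 1 + 1/8 = 1.12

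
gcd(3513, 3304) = 1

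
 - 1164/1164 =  - 1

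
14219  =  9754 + 4465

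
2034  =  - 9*( - 226 ) 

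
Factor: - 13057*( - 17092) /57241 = 223170244/57241 = 2^2*11^1 *1187^1  *4273^1*57241^( - 1 )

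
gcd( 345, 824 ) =1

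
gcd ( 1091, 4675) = 1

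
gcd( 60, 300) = 60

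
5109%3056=2053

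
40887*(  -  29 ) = - 1185723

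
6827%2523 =1781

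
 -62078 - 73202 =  - 135280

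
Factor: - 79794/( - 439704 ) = 143/788 = 2^( - 2)*11^1*13^1*197^(  -  1 ) 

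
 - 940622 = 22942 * (-41 ) 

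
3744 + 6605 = 10349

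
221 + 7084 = 7305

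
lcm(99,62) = 6138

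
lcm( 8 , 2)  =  8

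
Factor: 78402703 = 2617^1 * 29959^1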